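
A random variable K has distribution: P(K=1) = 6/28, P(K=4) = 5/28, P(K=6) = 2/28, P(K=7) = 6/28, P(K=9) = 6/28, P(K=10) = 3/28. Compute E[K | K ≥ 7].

P(K ≥ 7) = 15/28.
Σ over the event: 7·3/14 + 9·3/14 + 10·3/28 = 9/2.
E[K | K ≥ 7] = (9/2) / (15/28) = 42/5.

42/5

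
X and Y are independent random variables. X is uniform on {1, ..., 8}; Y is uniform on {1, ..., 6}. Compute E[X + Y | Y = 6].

21/2

Outcomes with Y = 6: (1,6), (2,6), (3,6), (4,6), (5,6), (6,6), (7,6), (8,6), each with probability 1/48.
E[X + Y | Y = 6] = (7 + 8 + 9 + 10 + 11 + 12 + 13 + 14) / 8 = 21/2.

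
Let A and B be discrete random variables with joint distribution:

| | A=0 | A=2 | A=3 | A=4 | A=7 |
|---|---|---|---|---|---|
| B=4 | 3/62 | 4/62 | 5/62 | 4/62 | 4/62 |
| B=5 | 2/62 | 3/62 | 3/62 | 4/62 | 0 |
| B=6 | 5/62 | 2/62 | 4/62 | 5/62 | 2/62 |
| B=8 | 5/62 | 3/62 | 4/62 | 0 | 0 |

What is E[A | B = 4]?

P(B = 4) = 10/31.
Σ A·P over the event = 0·(3/62) + 2·(4/62) + 3·(5/62) + 4·(4/62) + 7·(4/62) = 67/62.
E[A | B = 4] = (67/62) / (10/31) = 67/20.

67/20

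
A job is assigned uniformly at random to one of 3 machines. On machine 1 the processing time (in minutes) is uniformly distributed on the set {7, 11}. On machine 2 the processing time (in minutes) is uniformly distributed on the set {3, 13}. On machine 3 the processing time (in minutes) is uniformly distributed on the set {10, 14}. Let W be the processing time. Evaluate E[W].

29/3

E[W | machine 1] = (7+11)/2 = 9.
E[W | machine 2] = (3+13)/2 = 8.
E[W | machine 3] = (10+14)/2 = 12.
E[W] = (1/3)·(9) + (1/3)·(8) + (1/3)·(12) = 29/3.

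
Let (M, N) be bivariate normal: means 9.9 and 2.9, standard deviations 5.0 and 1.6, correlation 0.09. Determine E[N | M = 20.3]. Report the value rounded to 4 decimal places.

3.1995

E[N | M=x] = μ_N + ρ(σ_N/σ_M)(x − μ_M) for jointly normal variables.
E[N | M=20.3] = 2.9 + (0.09)·(1.6/5.0)·(20.3 − (9.9)) = 2.9 + (0.0288)·(10.4) = 3.1995.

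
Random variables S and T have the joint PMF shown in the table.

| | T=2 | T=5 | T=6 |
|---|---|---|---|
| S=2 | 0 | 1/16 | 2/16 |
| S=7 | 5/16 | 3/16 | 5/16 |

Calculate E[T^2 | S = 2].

P(S = 2) = 3/16.
Σ T^2·P over the event = 25·(1/16) + 36·(2/16) = 97/16.
E[T^2 | S = 2] = (97/16) / (3/16) = 97/3.

97/3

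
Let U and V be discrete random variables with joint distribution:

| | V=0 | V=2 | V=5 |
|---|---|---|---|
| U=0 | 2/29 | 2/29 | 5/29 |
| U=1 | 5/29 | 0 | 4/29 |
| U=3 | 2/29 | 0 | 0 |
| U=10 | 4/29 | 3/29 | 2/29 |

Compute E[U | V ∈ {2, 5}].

P(V ∈ {2, 5}) = 16/29.
Σ U·P over the event = 0·(2/29) + 0·(5/29) + 1·(4/29) + 10·(3/29) + 10·(2/29) = 54/29.
E[U | V ∈ {2, 5}] = (54/29) / (16/29) = 27/8.

27/8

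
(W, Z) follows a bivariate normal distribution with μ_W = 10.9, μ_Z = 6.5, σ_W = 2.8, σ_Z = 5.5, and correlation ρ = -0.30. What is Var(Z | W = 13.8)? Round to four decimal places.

27.5275

Var(Z | W=x) = (1 − ρ²)·σ_Z².
Var(Z | W=13.8) = (5.5)²·(1 − (-0.30)²) = 30.25·0.91 = 27.5275.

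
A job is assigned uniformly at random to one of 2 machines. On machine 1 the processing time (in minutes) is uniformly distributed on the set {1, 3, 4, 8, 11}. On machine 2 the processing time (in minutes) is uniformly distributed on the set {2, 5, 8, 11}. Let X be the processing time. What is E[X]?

119/20

E[X | machine 1] = (1+3+4+8+11)/5 = 27/5.
E[X | machine 2] = (2+5+8+11)/4 = 13/2.
E[X] = (1/2)·(27/5) + (1/2)·(13/2) = 119/20.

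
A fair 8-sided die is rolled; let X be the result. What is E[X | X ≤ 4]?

5/2

Given X ≤ 4, X is equally likely to be any of {1, 2, 3, 4}.
E[X | X ≤ 4] = (1 + 2 + 3 + 4) / 4 = 5/2.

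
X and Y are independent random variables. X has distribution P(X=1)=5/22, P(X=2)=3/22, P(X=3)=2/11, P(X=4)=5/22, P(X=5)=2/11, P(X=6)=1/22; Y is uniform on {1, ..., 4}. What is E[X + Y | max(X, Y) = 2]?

36/11

P(max(X, Y) = 2) = 1/8.
Summing (X+Y)·P(x,y) over outcomes with max(X, Y) = 2 gives 9/22.
E[X + Y | max(X, Y) = 2] = (9/22) / (1/8) = 36/11.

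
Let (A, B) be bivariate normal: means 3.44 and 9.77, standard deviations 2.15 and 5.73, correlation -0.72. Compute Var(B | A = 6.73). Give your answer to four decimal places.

15.8123

Var(B | A=x) = (1 − ρ²)·σ_B².
Var(B | A=6.73) = (5.73)²·(1 − (-0.72)²) = 32.8329·0.4816 = 15.8123.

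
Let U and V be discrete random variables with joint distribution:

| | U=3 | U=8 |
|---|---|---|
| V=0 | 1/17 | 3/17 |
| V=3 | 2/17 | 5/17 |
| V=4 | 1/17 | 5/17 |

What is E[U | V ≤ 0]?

27/4

P(V ≤ 0) = 4/17.
Σ U·P over the event = 3·(1/17) + 8·(3/17) = 27/17.
E[U | V ≤ 0] = (27/17) / (4/17) = 27/4.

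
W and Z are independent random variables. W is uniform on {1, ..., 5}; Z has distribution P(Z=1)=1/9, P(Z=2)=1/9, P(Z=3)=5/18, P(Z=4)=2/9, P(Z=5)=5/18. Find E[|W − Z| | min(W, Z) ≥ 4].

P(min(W, Z) ≥ 4) = 1/5.
Summing |W−Z|·P(x,y) over outcomes with min(W, Z) ≥ 4 gives 1/10.
E[|W − Z| | min(W, Z) ≥ 4] = (1/10) / (1/5) = 1/2.

1/2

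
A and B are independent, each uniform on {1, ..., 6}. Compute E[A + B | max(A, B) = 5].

Outcomes with max(A, B) = 5: (1,5), (2,5), (3,5), (4,5), (5,1), (5,2), (5,3), (5,4), (5,5), each with probability 1/36.
E[A + B | max(A, B) = 5] = (6 + 7 + 8 + 9 + 6 + 7 + 8 + 9 + 10) / 9 = 70/9.

70/9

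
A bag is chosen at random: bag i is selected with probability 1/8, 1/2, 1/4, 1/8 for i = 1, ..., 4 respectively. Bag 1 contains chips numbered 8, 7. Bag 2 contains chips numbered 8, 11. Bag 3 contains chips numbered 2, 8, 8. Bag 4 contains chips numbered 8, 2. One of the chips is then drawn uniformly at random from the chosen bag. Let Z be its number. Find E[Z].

E[Z | bag 1] = (8+7)/2 = 15/2.
E[Z | bag 2] = (8+11)/2 = 19/2.
E[Z | bag 3] = (2+8+8)/3 = 6.
E[Z | bag 4] = (8+2)/2 = 5.
By the law of total expectation,
E[Z] = (1/8)·(15/2) + (1/2)·(19/2) + (1/4)·(6) + (1/8)·(5) = 125/16.

125/16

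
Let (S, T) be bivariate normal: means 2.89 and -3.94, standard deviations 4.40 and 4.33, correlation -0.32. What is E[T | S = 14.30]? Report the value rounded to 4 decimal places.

-7.5331

For a bivariate normal, E[T | S=x] = μ_T + ρ·(σ_T/σ_S)·(x − μ_S).
E[T | S=14.30] = -3.94 + (-0.32)·(4.33/4.40)·(14.30 − (2.89)) = -3.94 + (-0.31491)·(11.41) = -7.5331.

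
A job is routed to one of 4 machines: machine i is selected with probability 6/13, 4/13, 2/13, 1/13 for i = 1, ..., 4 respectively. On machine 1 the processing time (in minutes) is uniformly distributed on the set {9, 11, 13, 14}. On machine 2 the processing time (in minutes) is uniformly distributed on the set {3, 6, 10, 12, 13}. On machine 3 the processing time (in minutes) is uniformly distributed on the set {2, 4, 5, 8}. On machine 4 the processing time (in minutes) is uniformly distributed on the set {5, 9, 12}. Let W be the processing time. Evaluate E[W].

1858/195

E[W | machine 1] = (9+11+13+14)/4 = 47/4.
E[W | machine 2] = (3+6+10+12+13)/5 = 44/5.
E[W | machine 3] = (2+4+5+8)/4 = 19/4.
E[W | machine 4] = (5+9+12)/3 = 26/3.
By the law of total expectation,
E[W] = (6/13)·(47/4) + (4/13)·(44/5) + (2/13)·(19/4) + (1/13)·(26/3) = 1858/195.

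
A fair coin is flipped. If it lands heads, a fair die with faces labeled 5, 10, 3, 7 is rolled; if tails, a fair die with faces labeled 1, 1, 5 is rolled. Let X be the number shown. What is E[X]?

E[X | heads] = (5+10+3+7)/4 = 25/4.
E[X | tails] = (1+1+5)/3 = 7/3.
By the law of total expectation,
E[X] = (1/2)·(25/4) + (1/2)·(7/3) = 103/24.

103/24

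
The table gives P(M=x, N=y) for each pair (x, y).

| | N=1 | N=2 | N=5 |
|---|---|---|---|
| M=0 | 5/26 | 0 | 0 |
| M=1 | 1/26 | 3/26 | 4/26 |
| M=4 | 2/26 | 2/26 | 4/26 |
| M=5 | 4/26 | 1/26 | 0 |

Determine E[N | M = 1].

P(M = 1) = 4/13.
Summing N·P(M=x,N=y) over the conditioning event gives 27/26.
E[N | M = 1] = (27/26) / (4/13) = 27/8.

27/8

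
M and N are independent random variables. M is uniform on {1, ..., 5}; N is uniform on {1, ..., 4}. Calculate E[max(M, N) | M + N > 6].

9/2

Outcomes with M + N > 6: (3,4), (4,3), (4,4), (5,2), (5,3), (5,4), each with probability 1/20.
E[max(M, N) | M + N > 6] = (4 + 4 + 4 + 5 + 5 + 5) / 6 = 9/2.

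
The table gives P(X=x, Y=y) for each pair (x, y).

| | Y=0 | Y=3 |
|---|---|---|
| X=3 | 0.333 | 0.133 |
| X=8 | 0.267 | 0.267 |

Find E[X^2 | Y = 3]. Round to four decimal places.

P(Y = 3) = 0.400.
Σ X^2·P over the event = 9·(0.133) + 64·(0.267) = 18.285.
E[X^2 | Y = 3] = (18.285) / (0.400) = 45.7125.

45.7125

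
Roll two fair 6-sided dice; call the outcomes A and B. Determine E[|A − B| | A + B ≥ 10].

1

Outcomes with A + B ≥ 10: (4,6), (5,5), (5,6), (6,4), (6,5), (6,6), each with probability 1/36.
E[|A − B| | A + B ≥ 10] = (2 + 0 + 1 + 2 + 1 + 0) / 6 = 1.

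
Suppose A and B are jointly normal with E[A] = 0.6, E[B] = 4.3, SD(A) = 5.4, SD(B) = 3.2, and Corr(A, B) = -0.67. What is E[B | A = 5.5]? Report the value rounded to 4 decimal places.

For a bivariate normal, E[B | A=x] = μ_B + ρ·(σ_B/σ_A)·(x − μ_A).
E[B | A=5.5] = 4.3 + (-0.67)·(3.2/5.4)·(5.5 − (0.6)) = 4.3 + (-0.39704)·(4.9) = 2.3545.

2.3545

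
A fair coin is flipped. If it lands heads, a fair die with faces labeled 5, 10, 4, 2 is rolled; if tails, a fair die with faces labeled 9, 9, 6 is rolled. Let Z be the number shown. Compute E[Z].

E[Z | heads] = (5+10+4+2)/4 = 21/4.
E[Z | tails] = (9+9+6)/3 = 8.
E[Z] = (1/2)·(21/4) + (1/2)·(8) = 53/8.

53/8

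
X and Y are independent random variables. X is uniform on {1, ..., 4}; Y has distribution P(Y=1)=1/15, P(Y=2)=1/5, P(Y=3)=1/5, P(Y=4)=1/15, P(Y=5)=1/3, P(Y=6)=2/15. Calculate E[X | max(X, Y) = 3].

30/13

P(max(X, Y) = 3) = 13/60.
Summing X·P(x,y) over outcomes with max(X, Y) = 3 gives 1/2.
E[X | max(X, Y) = 3] = (1/2) / (13/60) = 30/13.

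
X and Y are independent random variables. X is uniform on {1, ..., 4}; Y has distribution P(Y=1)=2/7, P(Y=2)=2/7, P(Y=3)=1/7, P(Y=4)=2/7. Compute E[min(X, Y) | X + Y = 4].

P(X + Y = 4) = 5/28.
Summing min(X,Y)·P(x,y) over outcomes with X + Y = 4 gives 1/4.
E[min(X, Y) | X + Y = 4] = (1/4) / (5/28) = 7/5.

7/5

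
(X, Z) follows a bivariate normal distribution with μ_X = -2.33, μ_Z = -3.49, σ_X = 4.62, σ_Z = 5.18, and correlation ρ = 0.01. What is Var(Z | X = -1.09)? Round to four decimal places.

The conditional variance in a bivariate normal is σ_Z²(1 − ρ²), independent of x.
Var(Z | X=-1.09) = (5.18)²·(1 − (0.01)²) = 26.8324·0.9999 = 26.8297.

26.8297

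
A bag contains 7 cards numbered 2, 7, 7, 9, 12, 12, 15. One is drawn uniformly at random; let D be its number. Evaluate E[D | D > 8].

12

P(D > 8) = 4/7.
Σ over the event: 9·1/7 + 12·2/7 + 15·1/7 = 48/7.
E[D | D > 8] = (48/7) / (4/7) = 12.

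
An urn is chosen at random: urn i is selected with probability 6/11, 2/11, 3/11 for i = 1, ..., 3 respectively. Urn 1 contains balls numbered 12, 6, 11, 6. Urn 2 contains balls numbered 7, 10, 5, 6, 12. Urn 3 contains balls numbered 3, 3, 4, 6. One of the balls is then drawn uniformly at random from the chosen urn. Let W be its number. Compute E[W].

161/22

E[W | urn 1] = (12+6+11+6)/4 = 35/4.
E[W | urn 2] = (7+10+5+6+12)/5 = 8.
E[W | urn 3] = (3+3+4+6)/4 = 4.
By the law of total expectation,
E[W] = (6/11)·(35/4) + (2/11)·(8) + (3/11)·(4) = 161/22.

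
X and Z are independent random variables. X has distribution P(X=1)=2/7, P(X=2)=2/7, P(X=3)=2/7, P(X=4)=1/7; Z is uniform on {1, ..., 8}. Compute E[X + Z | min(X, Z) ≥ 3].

P(min(X, Z) ≥ 3) = 9/28.
Summing (X+Z)·P(x,y) over outcomes with min(X, Z) ≥ 3 gives 159/56.
E[X + Z | min(X, Z) ≥ 3] = (159/56) / (9/28) = 53/6.

53/6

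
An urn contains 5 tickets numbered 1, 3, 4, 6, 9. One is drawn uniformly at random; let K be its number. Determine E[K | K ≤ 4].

P(K ≤ 4) = 3/5.
Σ over the event: 1·1/5 + 3·1/5 + 4·1/5 = 8/5.
E[K | K ≤ 4] = (8/5) / (3/5) = 8/3.

8/3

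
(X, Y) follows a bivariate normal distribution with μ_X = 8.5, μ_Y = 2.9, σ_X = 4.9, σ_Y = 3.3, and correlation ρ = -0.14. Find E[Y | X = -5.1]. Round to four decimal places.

4.1823

The regression of Y on X has slope ρ·σ_Y/σ_X and passes through (μ_X, μ_Y).
E[Y | X=-5.1] = 2.9 + (-0.14)·(3.3/4.9)·(-5.1 − (8.5)) = 2.9 + (-0.094286)·(-13.6) = 4.1823.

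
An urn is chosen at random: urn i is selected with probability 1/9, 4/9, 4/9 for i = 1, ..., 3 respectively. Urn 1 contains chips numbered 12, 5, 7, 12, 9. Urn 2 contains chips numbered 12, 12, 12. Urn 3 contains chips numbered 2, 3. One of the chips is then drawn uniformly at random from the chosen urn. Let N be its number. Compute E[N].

67/9

E[N | urn 1] = (12+5+7+12+9)/5 = 9.
E[N | urn 2] = (12+12+12)/3 = 12.
E[N | urn 3] = (2+3)/2 = 5/2.
E[N] = (1/9)·(9) + (4/9)·(12) + (4/9)·(5/2) = 67/9.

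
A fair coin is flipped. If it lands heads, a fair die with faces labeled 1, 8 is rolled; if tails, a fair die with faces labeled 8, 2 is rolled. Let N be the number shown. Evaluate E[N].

E[N | heads] = (1+8)/2 = 9/2.
E[N | tails] = (8+2)/2 = 5.
By the law of total expectation,
E[N] = (1/2)·(9/2) + (1/2)·(5) = 19/4.

19/4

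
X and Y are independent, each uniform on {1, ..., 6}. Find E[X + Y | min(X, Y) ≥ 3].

9

P(min(X, Y) ≥ 3) = 4/9.
Summing (X+Y)·P(x,y) over outcomes with min(X, Y) ≥ 3 gives 4.
E[X + Y | min(X, Y) ≥ 3] = (4) / (4/9) = 9.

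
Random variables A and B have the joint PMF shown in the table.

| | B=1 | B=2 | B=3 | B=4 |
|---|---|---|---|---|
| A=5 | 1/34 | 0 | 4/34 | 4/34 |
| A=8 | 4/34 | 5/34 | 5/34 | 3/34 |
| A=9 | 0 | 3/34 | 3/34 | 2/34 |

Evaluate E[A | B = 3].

P(B = 3) = 6/17.
Summing A·P(A=x,B=y) over the conditioning event gives 87/34.
E[A | B = 3] = (87/34) / (6/17) = 29/4.

29/4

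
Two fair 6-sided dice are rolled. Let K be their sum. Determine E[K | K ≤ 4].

10/3

P(K ≤ 4) = 1/6.
Σ over the event: 2·1/36 + 3·1/18 + 4·1/12 = 5/9.
E[K | K ≤ 4] = (5/9) / (1/6) = 10/3.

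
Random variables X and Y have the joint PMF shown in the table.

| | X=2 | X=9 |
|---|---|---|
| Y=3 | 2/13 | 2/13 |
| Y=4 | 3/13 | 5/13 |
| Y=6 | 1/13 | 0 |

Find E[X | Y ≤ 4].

73/12

P(Y ≤ 4) = 12/13.
Σ X·P over the event = 2·(2/13) + 2·(3/13) + 9·(2/13) + 9·(5/13) = 73/13.
E[X | Y ≤ 4] = (73/13) / (12/13) = 73/12.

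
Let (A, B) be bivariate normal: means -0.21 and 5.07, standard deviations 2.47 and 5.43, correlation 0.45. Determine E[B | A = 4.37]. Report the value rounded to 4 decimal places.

9.6009

For a bivariate normal, E[B | A=x] = μ_B + ρ·(σ_B/σ_A)·(x − μ_A).
E[B | A=4.37] = 5.07 + (0.45)·(5.43/2.47)·(4.37 − (-0.21)) = 5.07 + (0.98927)·(4.58) = 9.6009.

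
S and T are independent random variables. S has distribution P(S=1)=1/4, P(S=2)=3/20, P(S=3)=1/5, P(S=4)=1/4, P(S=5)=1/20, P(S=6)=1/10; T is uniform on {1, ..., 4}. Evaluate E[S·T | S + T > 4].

P(S + T > 4) = 11/16.
Summing ST·P(x,y) over outcomes with S + T > 4 gives 27/4.
E[S·T | S + T > 4] = (27/4) / (11/16) = 108/11.

108/11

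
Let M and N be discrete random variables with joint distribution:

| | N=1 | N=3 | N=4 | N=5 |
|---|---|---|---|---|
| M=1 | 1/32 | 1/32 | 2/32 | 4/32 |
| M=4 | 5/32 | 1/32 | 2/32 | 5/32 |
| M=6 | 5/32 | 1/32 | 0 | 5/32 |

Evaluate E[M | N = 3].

11/3

P(N = 3) = 3/32.
Σ M·P over the event = 1·(1/32) + 4·(1/32) + 6·(1/32) = 11/32.
E[M | N = 3] = (11/32) / (3/32) = 11/3.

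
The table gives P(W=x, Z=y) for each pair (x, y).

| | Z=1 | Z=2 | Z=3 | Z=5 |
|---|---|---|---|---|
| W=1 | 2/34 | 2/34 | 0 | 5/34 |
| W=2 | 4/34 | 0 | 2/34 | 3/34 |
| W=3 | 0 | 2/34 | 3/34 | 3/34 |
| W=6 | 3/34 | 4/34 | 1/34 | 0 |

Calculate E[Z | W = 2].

25/9

P(W = 2) = 9/34.
Σ Z·P over the event = 1·(4/34) + 3·(2/34) + 5·(3/34) = 25/34.
E[Z | W = 2] = (25/34) / (9/34) = 25/9.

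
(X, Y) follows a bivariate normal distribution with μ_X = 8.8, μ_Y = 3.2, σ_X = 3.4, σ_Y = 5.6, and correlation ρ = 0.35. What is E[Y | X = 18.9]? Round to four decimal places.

E[Y | X=x] = μ_Y + ρ(σ_Y/σ_X)(x − μ_X) for jointly normal variables.
E[Y | X=18.9] = 3.2 + (0.35)·(5.6/3.4)·(18.9 − (8.8)) = 3.2 + (0.576471)·(10.1) = 9.0224.

9.0224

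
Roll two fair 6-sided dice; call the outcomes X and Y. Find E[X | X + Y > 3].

122/33

P(X + Y > 3) = 11/12.
Summing X·P(x,y) over outcomes with X + Y > 3 gives 61/18.
E[X | X + Y > 3] = (61/18) / (11/12) = 122/33.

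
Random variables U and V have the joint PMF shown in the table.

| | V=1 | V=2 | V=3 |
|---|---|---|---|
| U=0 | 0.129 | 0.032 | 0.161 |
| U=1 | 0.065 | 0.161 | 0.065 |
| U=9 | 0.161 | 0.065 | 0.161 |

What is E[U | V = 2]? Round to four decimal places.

P(V = 2) = 0.258.
Σ U·P over the event = 0·(0.032) + 1·(0.161) + 9·(0.065) = 0.746.
E[U | V = 2] = (0.746) / (0.258) = 2.8915.

2.8915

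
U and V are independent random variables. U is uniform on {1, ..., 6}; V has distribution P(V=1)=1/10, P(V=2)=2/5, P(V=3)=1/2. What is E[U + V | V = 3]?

13/2

P(V = 3) = 1/2.
Summing (U+V)·P(x,y) over outcomes with V = 3 gives 13/4.
E[U + V | V = 3] = (13/4) / (1/2) = 13/2.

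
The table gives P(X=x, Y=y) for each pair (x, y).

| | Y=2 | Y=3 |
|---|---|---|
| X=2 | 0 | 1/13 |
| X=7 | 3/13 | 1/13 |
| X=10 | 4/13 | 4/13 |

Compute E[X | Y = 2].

P(Y = 2) = 7/13.
Σ X·P over the event = 7·(3/13) + 10·(4/13) = 61/13.
E[X | Y = 2] = (61/13) / (7/13) = 61/7.

61/7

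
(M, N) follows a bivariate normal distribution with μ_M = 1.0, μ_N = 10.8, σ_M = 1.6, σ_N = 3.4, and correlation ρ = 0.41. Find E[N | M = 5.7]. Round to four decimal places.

For a bivariate normal, E[N | M=x] = μ_N + ρ·(σ_N/σ_M)·(x − μ_M).
E[N | M=5.7] = 10.8 + (0.41)·(3.4/1.6)·(5.7 − (1.0)) = 10.8 + (0.87125)·(4.7) = 14.8949.

14.8949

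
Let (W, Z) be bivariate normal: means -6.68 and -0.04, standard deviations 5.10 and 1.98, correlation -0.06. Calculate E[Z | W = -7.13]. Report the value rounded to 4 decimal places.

E[Z | W=x] = μ_Z + ρ(σ_Z/σ_W)(x − μ_W) for jointly normal variables.
E[Z | W=-7.13] = -0.04 + (-0.06)·(1.98/5.10)·(-7.13 − (-6.68)) = -0.04 + (-0.023294)·(-0.45) = -0.0295.

-0.0295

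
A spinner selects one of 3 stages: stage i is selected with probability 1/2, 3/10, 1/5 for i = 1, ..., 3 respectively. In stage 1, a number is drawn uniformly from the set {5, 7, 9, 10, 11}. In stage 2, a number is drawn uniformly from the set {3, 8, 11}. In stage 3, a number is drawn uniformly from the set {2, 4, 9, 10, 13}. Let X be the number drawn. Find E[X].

E[X | stage 1] = (5+7+9+10+11)/5 = 42/5.
E[X | stage 2] = (3+8+11)/3 = 22/3.
E[X | stage 3] = (2+4+9+10+13)/5 = 38/5.
E[X] = (1/2)·(42/5) + (3/10)·(22/3) + (1/5)·(38/5) = 198/25.

198/25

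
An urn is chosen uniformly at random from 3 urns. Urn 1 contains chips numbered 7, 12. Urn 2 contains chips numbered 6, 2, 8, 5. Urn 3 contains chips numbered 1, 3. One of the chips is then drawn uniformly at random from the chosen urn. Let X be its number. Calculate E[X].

67/12

E[X | urn 1] = (7+12)/2 = 19/2.
E[X | urn 2] = (6+2+8+5)/4 = 21/4.
E[X | urn 3] = (1+3)/2 = 2.
E[X] = (1/3)·(19/2) + (1/3)·(21/4) + (1/3)·(2) = 67/12.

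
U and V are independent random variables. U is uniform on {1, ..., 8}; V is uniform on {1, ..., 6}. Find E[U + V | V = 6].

Outcomes with V = 6: (1,6), (2,6), (3,6), (4,6), (5,6), (6,6), (7,6), (8,6), each with probability 1/48.
E[U + V | V = 6] = (7 + 8 + 9 + 10 + 11 + 12 + 13 + 14) / 8 = 21/2.

21/2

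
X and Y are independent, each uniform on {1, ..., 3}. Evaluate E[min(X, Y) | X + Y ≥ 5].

Outcomes with X + Y ≥ 5: (2,3), (3,2), (3,3), each with probability 1/9.
E[min(X, Y) | X + Y ≥ 5] = (2 + 2 + 3) / 3 = 7/3.

7/3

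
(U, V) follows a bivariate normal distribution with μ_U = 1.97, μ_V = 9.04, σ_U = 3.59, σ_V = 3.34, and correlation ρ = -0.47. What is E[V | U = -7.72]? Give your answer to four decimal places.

For a bivariate normal, E[V | U=x] = μ_V + ρ·(σ_V/σ_U)·(x − μ_U).
E[V | U=-7.72] = 9.04 + (-0.47)·(3.34/3.59)·(-7.72 − (1.97)) = 9.04 + (-0.43727)·(-9.69) = 13.2771.

13.2771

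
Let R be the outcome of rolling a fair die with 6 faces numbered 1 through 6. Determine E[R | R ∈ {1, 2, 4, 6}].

13/4

P(R ∈ {1, 2, 4, 6}) = 2/3.
Σ over the event: 1·1/6 + 2·1/6 + 4·1/6 + 6·1/6 = 13/6.
E[R | R ∈ {1, 2, 4, 6}] = (13/6) / (2/3) = 13/4.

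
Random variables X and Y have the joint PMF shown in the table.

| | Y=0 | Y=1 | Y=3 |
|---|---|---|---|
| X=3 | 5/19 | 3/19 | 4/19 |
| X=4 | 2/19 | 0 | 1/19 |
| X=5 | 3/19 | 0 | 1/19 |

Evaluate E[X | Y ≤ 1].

47/13

P(Y ≤ 1) = 13/19.
Summing X·P(X=x,Y=y) over the conditioning event gives 47/19.
E[X | Y ≤ 1] = (47/19) / (13/19) = 47/13.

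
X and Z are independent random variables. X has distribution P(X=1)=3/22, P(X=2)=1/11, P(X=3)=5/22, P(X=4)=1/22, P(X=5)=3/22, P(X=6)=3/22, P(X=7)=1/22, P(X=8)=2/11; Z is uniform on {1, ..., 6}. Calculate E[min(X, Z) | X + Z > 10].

P(X + Z > 10) = 7/33.
Summing min(X,Z)·P(x,y) over outcomes with X + Z > 10 gives 45/44.
E[min(X, Z) | X + Z > 10] = (45/44) / (7/33) = 135/28.

135/28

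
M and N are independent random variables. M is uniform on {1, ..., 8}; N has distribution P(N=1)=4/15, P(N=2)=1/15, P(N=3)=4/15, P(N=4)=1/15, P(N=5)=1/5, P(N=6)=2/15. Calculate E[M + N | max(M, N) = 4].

P(max(M, N) = 4) = 13/120.
Summing (M+N)·P(x,y) over outcomes with max(M, N) = 4 gives 2/3.
E[M + N | max(M, N) = 4] = (2/3) / (13/120) = 80/13.

80/13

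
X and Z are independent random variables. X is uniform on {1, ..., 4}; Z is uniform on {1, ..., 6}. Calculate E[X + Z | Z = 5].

Outcomes with Z = 5: (1,5), (2,5), (3,5), (4,5), each with probability 1/24.
E[X + Z | Z = 5] = (6 + 7 + 8 + 9) / 4 = 15/2.

15/2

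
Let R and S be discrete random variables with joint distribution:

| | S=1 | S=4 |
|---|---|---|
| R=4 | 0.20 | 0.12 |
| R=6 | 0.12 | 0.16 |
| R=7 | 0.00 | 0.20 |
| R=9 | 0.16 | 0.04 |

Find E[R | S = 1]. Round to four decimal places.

6.1667

P(S = 1) = 0.48.
Σ R·P over the event = 4·(0.20) + 6·(0.12) + 9·(0.16) = 2.96.
E[R | S = 1] = (2.96) / (0.48) = 6.1667.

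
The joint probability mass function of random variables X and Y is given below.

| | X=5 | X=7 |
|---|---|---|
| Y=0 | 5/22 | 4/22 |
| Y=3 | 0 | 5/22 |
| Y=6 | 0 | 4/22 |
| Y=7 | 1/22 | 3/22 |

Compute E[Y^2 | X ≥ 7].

21

P(X ≥ 7) = 8/11.
Σ Y^2·P over the event = 0·(4/22) + 9·(5/22) + 36·(4/22) + 49·(3/22) = 168/11.
E[Y^2 | X ≥ 7] = (168/11) / (8/11) = 21.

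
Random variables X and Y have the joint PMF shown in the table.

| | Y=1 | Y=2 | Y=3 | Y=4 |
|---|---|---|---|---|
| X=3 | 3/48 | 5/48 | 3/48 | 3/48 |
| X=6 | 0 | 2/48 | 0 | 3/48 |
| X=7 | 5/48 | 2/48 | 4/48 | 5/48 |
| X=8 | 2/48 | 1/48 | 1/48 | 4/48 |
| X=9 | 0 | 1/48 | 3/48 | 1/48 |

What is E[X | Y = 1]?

P(Y = 1) = 5/24.
Σ X·P over the event = 3·(3/48) + 7·(5/48) + 8·(2/48) = 5/4.
E[X | Y = 1] = (5/4) / (5/24) = 6.

6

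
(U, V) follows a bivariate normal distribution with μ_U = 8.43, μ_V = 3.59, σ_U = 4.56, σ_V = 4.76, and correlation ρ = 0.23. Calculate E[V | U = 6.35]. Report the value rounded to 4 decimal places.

3.0906

The regression of V on U has slope ρ·σ_V/σ_U and passes through (μ_U, μ_V).
E[V | U=6.35] = 3.59 + (0.23)·(4.76/4.56)·(6.35 − (8.43)) = 3.59 + (0.24009)·(-2.08) = 3.0906.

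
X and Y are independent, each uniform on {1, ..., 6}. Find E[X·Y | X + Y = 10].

73/3

Outcomes with X + Y = 10: (4,6), (5,5), (6,4), each with probability 1/36.
E[X·Y | X + Y = 10] = (24 + 25 + 24) / 3 = 73/3.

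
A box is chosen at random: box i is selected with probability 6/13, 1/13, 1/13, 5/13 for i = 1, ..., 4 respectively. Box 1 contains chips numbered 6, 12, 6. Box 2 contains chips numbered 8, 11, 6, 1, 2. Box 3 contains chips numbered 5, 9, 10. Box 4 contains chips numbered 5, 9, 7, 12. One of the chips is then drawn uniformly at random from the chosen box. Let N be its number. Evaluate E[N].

E[N | box 1] = (6+12+6)/3 = 8.
E[N | box 2] = (8+11+6+1+2)/5 = 28/5.
E[N | box 3] = (5+9+10)/3 = 8.
E[N | box 4] = (5+9+7+12)/4 = 33/4.
By the law of total expectation,
E[N] = (6/13)·(8) + (1/13)·(28/5) + (1/13)·(8) + (5/13)·(33/4) = 2057/260.

2057/260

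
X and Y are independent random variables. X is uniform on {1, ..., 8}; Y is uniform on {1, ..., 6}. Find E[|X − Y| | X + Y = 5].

Outcomes with X + Y = 5: (1,4), (2,3), (3,2), (4,1), each with probability 1/48.
E[|X − Y| | X + Y = 5] = (3 + 1 + 1 + 3) / 4 = 2.

2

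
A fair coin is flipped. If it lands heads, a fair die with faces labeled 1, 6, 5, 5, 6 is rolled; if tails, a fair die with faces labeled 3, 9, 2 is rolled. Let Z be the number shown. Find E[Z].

E[Z | heads] = (1+6+5+5+6)/5 = 23/5.
E[Z | tails] = (3+9+2)/3 = 14/3.
E[Z] = (1/2)·(23/5) + (1/2)·(14/3) = 139/30.

139/30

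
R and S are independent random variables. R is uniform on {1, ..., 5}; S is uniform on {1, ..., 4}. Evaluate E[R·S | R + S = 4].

10/3

Outcomes with R + S = 4: (1,3), (2,2), (3,1), each with probability 1/20.
E[R·S | R + S = 4] = (3 + 4 + 3) / 3 = 10/3.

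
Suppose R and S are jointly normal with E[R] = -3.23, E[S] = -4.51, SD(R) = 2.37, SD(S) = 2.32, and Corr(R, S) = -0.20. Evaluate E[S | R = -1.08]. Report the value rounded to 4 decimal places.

For a bivariate normal, E[S | R=x] = μ_S + ρ·(σ_S/σ_R)·(x − μ_R).
E[S | R=-1.08] = -4.51 + (-0.20)·(2.32/2.37)·(-1.08 − (-3.23)) = -4.51 + (-0.19578)·(2.15) = -4.9309.

-4.9309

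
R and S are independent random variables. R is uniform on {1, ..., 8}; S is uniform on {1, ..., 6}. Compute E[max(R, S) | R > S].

160/27

P(R > S) = 9/16.
Summing max(R,S)·P(x,y) over outcomes with R > S gives 10/3.
E[max(R, S) | R > S] = (10/3) / (9/16) = 160/27.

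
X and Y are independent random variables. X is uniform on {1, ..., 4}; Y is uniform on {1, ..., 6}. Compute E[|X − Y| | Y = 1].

3/2

P(Y = 1) = 1/6.
Summing |X−Y|·P(x,y) over outcomes with Y = 1 gives 1/4.
E[|X − Y| | Y = 1] = (1/4) / (1/6) = 3/2.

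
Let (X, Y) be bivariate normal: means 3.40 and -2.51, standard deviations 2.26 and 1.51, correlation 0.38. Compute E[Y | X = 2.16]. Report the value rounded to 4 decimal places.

The regression of Y on X has slope ρ·σ_Y/σ_X and passes through (μ_X, μ_Y).
E[Y | X=2.16] = -2.51 + (0.38)·(1.51/2.26)·(2.16 − (3.40)) = -2.51 + (0.25389)·(-1.24) = -2.8248.

-2.8248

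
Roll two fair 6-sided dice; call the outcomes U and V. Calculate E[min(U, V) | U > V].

P(U > V) = 5/12.
Summing min(U,V)·P(x,y) over outcomes with U > V gives 35/36.
E[min(U, V) | U > V] = (35/36) / (5/12) = 7/3.

7/3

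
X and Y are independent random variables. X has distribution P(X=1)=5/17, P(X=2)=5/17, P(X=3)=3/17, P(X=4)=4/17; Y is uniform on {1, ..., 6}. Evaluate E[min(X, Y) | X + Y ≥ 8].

76/23

P(X + Y ≥ 8) = 23/102.
Summing min(X,Y)·P(x,y) over outcomes with X + Y ≥ 8 gives 38/51.
E[min(X, Y) | X + Y ≥ 8] = (38/51) / (23/102) = 76/23.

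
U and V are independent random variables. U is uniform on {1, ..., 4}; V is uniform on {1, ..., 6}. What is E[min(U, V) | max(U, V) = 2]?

Outcomes with max(U, V) = 2: (1,2), (2,1), (2,2), each with probability 1/24.
E[min(U, V) | max(U, V) = 2] = (1 + 1 + 2) / 3 = 4/3.

4/3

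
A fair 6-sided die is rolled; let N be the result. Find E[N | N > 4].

11/2

Given N > 4, N is equally likely to be any of {5, 6}.
E[N | N > 4] = (5 + 6) / 2 = 11/2.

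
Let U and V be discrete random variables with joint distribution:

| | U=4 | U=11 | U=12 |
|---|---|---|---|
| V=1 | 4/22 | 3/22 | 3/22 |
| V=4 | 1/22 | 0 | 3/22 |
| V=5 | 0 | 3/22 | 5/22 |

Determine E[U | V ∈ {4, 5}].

P(V ∈ {4, 5}) = 6/11.
Σ U·P over the event = 4·(1/22) + 11·(3/22) + 12·(3/22) + 12·(5/22) = 133/22.
E[U | V ∈ {4, 5}] = (133/22) / (6/11) = 133/12.

133/12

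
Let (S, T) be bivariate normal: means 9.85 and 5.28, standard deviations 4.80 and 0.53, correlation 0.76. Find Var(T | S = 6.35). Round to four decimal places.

Var(T | S=x) = (1 − ρ²)·σ_T².
Var(T | S=6.35) = (0.53)²·(1 − (0.76)²) = 0.2809·0.4224 = 0.1187.

0.1187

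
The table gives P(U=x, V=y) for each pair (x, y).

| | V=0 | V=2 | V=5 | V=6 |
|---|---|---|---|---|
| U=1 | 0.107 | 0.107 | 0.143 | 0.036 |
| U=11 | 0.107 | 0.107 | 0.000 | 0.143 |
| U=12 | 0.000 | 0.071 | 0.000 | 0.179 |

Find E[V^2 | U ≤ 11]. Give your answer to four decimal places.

14.5000

P(U ≤ 11) = 0.750.
Summing V^2·P(U=x,V=y) over the conditioning event gives 10.875.
E[V^2 | U ≤ 11] = (10.875) / (0.750) = 14.5000.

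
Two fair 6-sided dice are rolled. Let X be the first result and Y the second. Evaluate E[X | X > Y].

14/3

P(X > Y) = 5/12.
Summing X·P(x,y) over outcomes with X > Y gives 35/18.
E[X | X > Y] = (35/18) / (5/12) = 14/3.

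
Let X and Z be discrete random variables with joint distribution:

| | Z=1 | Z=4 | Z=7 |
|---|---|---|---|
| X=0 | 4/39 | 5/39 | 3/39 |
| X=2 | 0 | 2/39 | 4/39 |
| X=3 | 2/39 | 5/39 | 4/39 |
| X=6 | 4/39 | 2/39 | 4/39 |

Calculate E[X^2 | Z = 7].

P(Z = 7) = 5/13.
Σ X^2·P over the event = 0·(3/39) + 4·(4/39) + 9·(4/39) + 36·(4/39) = 196/39.
E[X^2 | Z = 7] = (196/39) / (5/13) = 196/15.

196/15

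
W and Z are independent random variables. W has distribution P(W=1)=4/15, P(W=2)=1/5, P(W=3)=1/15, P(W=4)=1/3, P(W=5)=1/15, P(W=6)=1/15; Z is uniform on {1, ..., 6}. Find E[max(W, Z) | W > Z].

122/29

P(W > Z) = 29/90.
Summing max(W,Z)·P(x,y) over outcomes with W > Z gives 61/45.
E[max(W, Z) | W > Z] = (61/45) / (29/90) = 122/29.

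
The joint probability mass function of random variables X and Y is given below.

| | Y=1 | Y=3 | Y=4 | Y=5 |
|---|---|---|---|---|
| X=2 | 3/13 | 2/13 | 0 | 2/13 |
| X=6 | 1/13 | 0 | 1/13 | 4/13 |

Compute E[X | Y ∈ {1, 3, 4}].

P(Y ∈ {1, 3, 4}) = 7/13.
Σ X·P over the event = 2·(3/13) + 2·(2/13) + 6·(1/13) + 6·(1/13) = 22/13.
E[X | Y ∈ {1, 3, 4}] = (22/13) / (7/13) = 22/7.

22/7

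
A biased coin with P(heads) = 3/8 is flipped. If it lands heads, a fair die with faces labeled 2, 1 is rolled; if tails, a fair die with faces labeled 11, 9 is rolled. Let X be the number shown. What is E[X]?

109/16

E[X | heads] = (2+1)/2 = 3/2.
E[X | tails] = (11+9)/2 = 10.
By the law of total expectation,
E[X] = (3/8)·(3/2) + (5/8)·(10) = 109/16.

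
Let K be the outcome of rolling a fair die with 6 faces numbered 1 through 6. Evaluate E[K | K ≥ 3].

Given K ≥ 3, K is equally likely to be any of {3, 4, 5, 6}.
E[K | K ≥ 3] = (3 + 4 + 5 + 6) / 4 = 9/2.

9/2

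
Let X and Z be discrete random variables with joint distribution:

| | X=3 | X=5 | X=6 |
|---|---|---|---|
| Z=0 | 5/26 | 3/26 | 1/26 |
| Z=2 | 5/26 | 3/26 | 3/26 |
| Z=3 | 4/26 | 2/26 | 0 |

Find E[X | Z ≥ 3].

P(Z ≥ 3) = 3/13.
Σ X·P over the event = 3·(4/26) + 5·(2/26) = 11/13.
E[X | Z ≥ 3] = (11/13) / (3/13) = 11/3.

11/3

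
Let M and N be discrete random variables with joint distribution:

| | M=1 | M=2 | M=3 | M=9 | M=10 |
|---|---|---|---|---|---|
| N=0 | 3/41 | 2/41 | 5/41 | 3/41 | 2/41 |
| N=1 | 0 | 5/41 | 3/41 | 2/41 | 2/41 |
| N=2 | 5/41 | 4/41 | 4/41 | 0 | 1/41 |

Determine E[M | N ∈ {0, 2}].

104/29

P(N ∈ {0, 2}) = 29/41.
Summing M·P(M=x,N=y) over the conditioning event gives 104/41.
E[M | N ∈ {0, 2}] = (104/41) / (29/41) = 104/29.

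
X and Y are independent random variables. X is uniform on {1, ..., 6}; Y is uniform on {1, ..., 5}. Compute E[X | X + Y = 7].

4

P(X + Y = 7) = 1/6.
Summing X·P(x,y) over outcomes with X + Y = 7 gives 2/3.
E[X | X + Y = 7] = (2/3) / (1/6) = 4.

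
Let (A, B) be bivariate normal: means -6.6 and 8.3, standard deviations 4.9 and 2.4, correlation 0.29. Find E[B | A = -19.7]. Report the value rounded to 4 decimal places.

The regression of B on A has slope ρ·σ_B/σ_A and passes through (μ_A, μ_B).
E[B | A=-19.7] = 8.3 + (0.29)·(2.4/4.9)·(-19.7 − (-6.6)) = 8.3 + (0.14204)·(-13.1) = 6.4393.

6.4393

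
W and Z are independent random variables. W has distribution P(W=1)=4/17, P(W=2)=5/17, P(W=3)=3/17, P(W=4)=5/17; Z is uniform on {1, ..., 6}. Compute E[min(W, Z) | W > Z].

P(W > Z) = 13/51.
Summing min(W,Z)·P(x,y) over outcomes with W > Z gives 22/51.
E[min(W, Z) | W > Z] = (22/51) / (13/51) = 22/13.

22/13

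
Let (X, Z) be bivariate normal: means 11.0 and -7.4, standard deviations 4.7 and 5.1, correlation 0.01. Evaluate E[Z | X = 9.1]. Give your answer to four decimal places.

-7.4206

For a bivariate normal, E[Z | X=x] = μ_Z + ρ·(σ_Z/σ_X)·(x − μ_X).
E[Z | X=9.1] = -7.4 + (0.01)·(5.1/4.7)·(9.1 − (11.0)) = -7.4 + (0.010851)·(-1.9) = -7.4206.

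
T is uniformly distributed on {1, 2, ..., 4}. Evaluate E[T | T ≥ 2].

3

Given T ≥ 2, T is equally likely to be any of {2, 3, 4}.
E[T | T ≥ 2] = (2 + 3 + 4) / 3 = 3.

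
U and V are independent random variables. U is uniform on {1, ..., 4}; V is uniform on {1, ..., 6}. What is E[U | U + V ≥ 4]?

8/3

P(U + V ≥ 4) = 7/8.
Summing U·P(x,y) over outcomes with U + V ≥ 4 gives 7/3.
E[U | U + V ≥ 4] = (7/3) / (7/8) = 8/3.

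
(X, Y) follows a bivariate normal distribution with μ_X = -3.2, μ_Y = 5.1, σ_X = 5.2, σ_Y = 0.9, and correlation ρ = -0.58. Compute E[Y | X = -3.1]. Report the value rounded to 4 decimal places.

5.0900

For a bivariate normal, E[Y | X=x] = μ_Y + ρ·(σ_Y/σ_X)·(x − μ_X).
E[Y | X=-3.1] = 5.1 + (-0.58)·(0.9/5.2)·(-3.1 − (-3.2)) = 5.1 + (-0.10038)·(0.1) = 5.0900.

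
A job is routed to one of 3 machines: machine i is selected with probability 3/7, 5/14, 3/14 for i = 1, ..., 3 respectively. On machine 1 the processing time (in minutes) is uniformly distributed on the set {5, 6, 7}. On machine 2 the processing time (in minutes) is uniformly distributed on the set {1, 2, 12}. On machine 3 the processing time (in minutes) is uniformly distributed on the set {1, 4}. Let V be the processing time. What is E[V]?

E[V | machine 1] = (5+6+7)/3 = 6.
E[V | machine 2] = (1+2+12)/3 = 5.
E[V | machine 3] = (1+4)/2 = 5/2.
By the law of total expectation,
E[V] = (3/7)·(6) + (5/14)·(5) + (3/14)·(5/2) = 137/28.

137/28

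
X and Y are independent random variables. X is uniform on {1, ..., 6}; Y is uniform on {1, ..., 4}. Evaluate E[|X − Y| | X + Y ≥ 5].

19/9

P(X + Y ≥ 5) = 3/4.
Summing |X−Y|·P(x,y) over outcomes with X + Y ≥ 5 gives 19/12.
E[|X − Y| | X + Y ≥ 5] = (19/12) / (3/4) = 19/9.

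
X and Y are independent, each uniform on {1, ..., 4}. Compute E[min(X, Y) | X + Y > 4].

P(X + Y > 4) = 5/8.
Summing min(X,Y)·P(x,y) over outcomes with X + Y > 4 gives 23/16.
E[min(X, Y) | X + Y > 4] = (23/16) / (5/8) = 23/10.

23/10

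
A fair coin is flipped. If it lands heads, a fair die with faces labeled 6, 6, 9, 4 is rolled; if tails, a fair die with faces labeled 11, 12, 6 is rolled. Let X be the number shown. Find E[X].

191/24

E[X | heads] = (6+6+9+4)/4 = 25/4.
E[X | tails] = (11+12+6)/3 = 29/3.
E[X] = (1/2)·(25/4) + (1/2)·(29/3) = 191/24.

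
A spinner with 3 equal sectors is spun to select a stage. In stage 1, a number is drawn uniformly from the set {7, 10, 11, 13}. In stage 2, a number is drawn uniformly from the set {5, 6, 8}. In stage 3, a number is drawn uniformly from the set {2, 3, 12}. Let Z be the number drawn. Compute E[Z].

E[Z | stage 1] = (7+10+11+13)/4 = 41/4.
E[Z | stage 2] = (5+6+8)/3 = 19/3.
E[Z | stage 3] = (2+3+12)/3 = 17/3.
E[Z] = (1/3)·(41/4) + (1/3)·(19/3) + (1/3)·(17/3) = 89/12.

89/12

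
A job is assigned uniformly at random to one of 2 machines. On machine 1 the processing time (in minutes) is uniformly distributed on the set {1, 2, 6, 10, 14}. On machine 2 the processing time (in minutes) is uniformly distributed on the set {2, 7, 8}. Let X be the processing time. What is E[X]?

E[X | machine 1] = (1+2+6+10+14)/5 = 33/5.
E[X | machine 2] = (2+7+8)/3 = 17/3.
E[X] = (1/2)·(33/5) + (1/2)·(17/3) = 92/15.

92/15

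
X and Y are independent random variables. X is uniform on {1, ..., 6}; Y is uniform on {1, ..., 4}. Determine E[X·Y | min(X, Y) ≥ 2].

12

P(min(X, Y) ≥ 2) = 5/8.
Summing XY·P(x,y) over outcomes with min(X, Y) ≥ 2 gives 15/2.
E[X·Y | min(X, Y) ≥ 2] = (15/2) / (5/8) = 12.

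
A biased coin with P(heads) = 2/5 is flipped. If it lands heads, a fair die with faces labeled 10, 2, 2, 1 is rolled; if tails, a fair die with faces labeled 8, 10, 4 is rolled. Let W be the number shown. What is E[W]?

59/10

E[W | heads] = (10+2+2+1)/4 = 15/4.
E[W | tails] = (8+10+4)/3 = 22/3.
E[W] = (2/5)·(15/4) + (3/5)·(22/3) = 59/10.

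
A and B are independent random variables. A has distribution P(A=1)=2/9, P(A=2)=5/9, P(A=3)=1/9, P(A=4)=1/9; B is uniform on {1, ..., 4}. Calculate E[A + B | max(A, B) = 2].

41/12

P(max(A, B) = 2) = 1/3.
Summing (A+B)·P(x,y) over outcomes with max(A, B) = 2 gives 41/36.
E[A + B | max(A, B) = 2] = (41/36) / (1/3) = 41/12.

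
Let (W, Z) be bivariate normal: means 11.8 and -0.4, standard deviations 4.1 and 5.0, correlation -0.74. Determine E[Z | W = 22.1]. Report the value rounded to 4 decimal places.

-9.6951

For a bivariate normal, E[Z | W=x] = μ_Z + ρ·(σ_Z/σ_W)·(x − μ_W).
E[Z | W=22.1] = -0.4 + (-0.74)·(5.0/4.1)·(22.1 − (11.8)) = -0.4 + (-0.90244)·(10.3) = -9.6951.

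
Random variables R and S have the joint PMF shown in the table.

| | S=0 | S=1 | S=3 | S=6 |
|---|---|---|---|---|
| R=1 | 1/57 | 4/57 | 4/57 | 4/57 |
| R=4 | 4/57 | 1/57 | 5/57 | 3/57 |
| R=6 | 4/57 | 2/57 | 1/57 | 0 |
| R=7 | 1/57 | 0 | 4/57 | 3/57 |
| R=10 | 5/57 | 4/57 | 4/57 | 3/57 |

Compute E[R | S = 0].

98/15

P(S = 0) = 5/19.
Σ R·P over the event = 1·(1/57) + 4·(4/57) + 6·(4/57) + 7·(1/57) + 10·(5/57) = 98/57.
E[R | S = 0] = (98/57) / (5/19) = 98/15.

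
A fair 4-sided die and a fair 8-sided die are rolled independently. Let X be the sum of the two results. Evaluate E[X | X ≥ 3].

222/31

P(X ≥ 3) = 31/32.
E[X | X ≥ 3] = (111/16) / (31/32) = 222/31.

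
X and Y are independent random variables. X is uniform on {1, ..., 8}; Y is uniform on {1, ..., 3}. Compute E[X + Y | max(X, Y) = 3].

Outcomes with max(X, Y) = 3: (1,3), (2,3), (3,1), (3,2), (3,3), each with probability 1/24.
E[X + Y | max(X, Y) = 3] = (4 + 5 + 4 + 5 + 6) / 5 = 24/5.

24/5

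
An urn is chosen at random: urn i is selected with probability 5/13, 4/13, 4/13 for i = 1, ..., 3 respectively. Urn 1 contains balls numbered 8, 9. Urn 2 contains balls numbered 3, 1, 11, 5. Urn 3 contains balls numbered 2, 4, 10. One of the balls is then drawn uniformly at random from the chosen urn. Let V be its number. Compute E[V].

E[V | urn 1] = (8+9)/2 = 17/2.
E[V | urn 2] = (3+1+11+5)/4 = 5.
E[V | urn 3] = (2+4+10)/3 = 16/3.
By the law of total expectation,
E[V] = (5/13)·(17/2) + (4/13)·(5) + (4/13)·(16/3) = 503/78.

503/78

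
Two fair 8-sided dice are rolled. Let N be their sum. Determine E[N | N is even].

9

P(N is even) = 1/2.
Σ over the event: 2·1/64 + 4·3/64 + 6·5/64 + 8·7/64 + 10·7/64 + 12·5/64 + 14·3/64 + 16·1/64 = 9/2.
E[N | N is even] = (9/2) / (1/2) = 9.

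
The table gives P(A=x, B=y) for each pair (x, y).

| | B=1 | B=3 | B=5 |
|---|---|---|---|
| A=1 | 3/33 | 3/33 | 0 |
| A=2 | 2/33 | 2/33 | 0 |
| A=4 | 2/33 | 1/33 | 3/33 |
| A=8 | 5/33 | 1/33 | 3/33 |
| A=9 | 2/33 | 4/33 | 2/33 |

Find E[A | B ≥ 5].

P(B ≥ 5) = 8/33.
Summing A·P(A=x,B=y) over the conditioning event gives 18/11.
E[A | B ≥ 5] = (18/11) / (8/33) = 27/4.

27/4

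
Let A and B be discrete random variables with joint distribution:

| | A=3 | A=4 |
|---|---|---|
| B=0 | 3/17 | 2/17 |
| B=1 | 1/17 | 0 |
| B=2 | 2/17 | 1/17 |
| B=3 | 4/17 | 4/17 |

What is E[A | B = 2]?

P(B = 2) = 3/17.
Summing A·P(A=x,B=y) over the conditioning event gives 10/17.
E[A | B = 2] = (10/17) / (3/17) = 10/3.

10/3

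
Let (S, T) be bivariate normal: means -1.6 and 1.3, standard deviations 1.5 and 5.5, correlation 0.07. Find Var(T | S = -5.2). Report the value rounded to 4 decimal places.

30.1018

Var(T | S=x) = (1 − ρ²)·σ_T².
Var(T | S=-5.2) = (5.5)²·(1 − (0.07)²) = 30.25·0.9951 = 30.1018.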